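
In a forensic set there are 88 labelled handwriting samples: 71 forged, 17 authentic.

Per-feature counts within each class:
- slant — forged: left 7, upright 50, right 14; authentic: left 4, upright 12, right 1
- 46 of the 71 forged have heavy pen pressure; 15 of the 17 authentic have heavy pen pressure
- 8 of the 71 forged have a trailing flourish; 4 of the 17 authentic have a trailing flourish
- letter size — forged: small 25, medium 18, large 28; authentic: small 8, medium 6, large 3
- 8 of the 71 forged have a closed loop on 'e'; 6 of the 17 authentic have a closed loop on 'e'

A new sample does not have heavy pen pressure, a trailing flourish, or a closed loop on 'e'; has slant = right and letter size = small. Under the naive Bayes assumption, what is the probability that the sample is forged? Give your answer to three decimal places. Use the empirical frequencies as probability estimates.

0.980

forged: (71/88) × (14/71) × (25/71) × (63/71) × (25/71) × (63/71) ≈ 0.0155301
authentic: (17/88) × (1/17) × (2/17) × (13/17) × (8/17) × (11/17) ≈ 0.000311299
P(forged | x) = 0.0155301 / 0.015841399 ≈ 0.980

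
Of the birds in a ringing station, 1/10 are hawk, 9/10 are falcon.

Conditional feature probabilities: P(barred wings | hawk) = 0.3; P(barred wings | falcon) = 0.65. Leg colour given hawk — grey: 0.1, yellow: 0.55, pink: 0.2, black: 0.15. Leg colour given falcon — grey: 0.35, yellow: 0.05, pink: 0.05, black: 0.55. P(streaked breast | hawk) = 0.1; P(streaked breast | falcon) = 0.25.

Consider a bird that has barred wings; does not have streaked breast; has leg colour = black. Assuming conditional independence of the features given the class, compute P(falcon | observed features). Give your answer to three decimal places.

hawk: 0.1 × 0.3 × 0.15 × (1−0.1) = 0.00405
falcon: 0.9 × 0.65 × 0.55 × (1−0.25) = 0.2413125
P(falcon | x) = 0.2413125 / 0.2453625 ≈ 0.983

0.983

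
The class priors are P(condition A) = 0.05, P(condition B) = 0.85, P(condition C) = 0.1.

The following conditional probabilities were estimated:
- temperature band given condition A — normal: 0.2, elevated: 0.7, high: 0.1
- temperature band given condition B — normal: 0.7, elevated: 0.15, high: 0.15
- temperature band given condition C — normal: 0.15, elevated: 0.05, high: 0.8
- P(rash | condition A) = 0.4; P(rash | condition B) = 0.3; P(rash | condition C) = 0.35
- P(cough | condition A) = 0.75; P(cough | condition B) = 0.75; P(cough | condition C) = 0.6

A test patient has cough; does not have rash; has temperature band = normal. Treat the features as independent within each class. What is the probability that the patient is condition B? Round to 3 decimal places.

0.968

condition A: 0.05 × 0.2 × (1−0.4) × 0.75 = 0.0045
condition B: 0.85 × 0.7 × (1−0.3) × 0.75 = 0.312375
condition C: 0.1 × 0.15 × (1−0.35) × 0.6 = 0.00585
P(condition B | x) = 0.312375 / 0.322725 ≈ 0.968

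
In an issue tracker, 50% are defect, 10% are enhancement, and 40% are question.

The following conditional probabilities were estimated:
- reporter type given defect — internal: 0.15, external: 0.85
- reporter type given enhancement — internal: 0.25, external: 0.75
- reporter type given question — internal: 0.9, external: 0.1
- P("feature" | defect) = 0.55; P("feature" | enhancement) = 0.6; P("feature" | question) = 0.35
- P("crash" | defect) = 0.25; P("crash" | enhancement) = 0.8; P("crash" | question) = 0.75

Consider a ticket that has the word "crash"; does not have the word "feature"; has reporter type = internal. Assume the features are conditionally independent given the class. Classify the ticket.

question

defect: 0.5 × 0.15 × (1−0.55) × 0.25 = 0.0084375
enhancement: 0.1 × 0.25 × (1−0.6) × 0.8 = 0.008
question: 0.4 × 0.9 × (1−0.35) × 0.75 = 0.1755
Highest score → question.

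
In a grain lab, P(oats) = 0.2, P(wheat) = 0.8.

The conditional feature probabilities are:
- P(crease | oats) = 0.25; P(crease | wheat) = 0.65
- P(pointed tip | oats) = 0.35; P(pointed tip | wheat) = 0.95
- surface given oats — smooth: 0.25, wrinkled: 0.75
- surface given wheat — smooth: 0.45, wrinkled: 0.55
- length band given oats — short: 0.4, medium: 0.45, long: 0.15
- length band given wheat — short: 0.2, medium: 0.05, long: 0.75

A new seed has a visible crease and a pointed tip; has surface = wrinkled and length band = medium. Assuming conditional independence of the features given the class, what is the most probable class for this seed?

oats: 0.2 × 0.25 × 0.35 × 0.75 × 0.45 = 0.00590625
wheat: 0.8 × 0.65 × 0.95 × 0.55 × 0.05 = 0.013585
Highest score → wheat.

wheat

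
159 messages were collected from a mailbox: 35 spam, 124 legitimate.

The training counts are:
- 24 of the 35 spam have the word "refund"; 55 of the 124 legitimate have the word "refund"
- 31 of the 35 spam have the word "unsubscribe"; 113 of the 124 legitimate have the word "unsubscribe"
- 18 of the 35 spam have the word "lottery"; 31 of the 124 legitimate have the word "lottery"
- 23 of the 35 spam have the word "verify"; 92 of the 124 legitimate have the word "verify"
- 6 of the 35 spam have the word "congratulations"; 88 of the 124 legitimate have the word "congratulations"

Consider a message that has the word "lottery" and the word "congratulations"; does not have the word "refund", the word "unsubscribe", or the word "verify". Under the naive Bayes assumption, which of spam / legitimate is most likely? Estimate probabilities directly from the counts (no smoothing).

legitimate

spam: (35/159) × (11/35) × (4/35) × (18/35) × (12/35) × (6/35) ≈ 0.000238995
legitimate: (124/159) × (69/124) × (11/124) × (31/124) × (32/124) × (88/124) ≈ 0.00176259
Highest score → legitimate.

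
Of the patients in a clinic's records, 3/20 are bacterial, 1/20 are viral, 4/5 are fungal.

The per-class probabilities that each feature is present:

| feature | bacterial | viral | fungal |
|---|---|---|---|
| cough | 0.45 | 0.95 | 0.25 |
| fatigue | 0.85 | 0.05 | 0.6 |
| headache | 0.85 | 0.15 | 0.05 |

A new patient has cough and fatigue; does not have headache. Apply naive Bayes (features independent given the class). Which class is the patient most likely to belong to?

bacterial: 0.15 × 0.45 × 0.85 × (1−0.85) = 0.00860625
viral: 0.05 × 0.95 × 0.05 × (1−0.15) = 0.00201875
fungal: 0.8 × 0.25 × 0.6 × (1−0.05) = 0.114
Highest score → fungal.

fungal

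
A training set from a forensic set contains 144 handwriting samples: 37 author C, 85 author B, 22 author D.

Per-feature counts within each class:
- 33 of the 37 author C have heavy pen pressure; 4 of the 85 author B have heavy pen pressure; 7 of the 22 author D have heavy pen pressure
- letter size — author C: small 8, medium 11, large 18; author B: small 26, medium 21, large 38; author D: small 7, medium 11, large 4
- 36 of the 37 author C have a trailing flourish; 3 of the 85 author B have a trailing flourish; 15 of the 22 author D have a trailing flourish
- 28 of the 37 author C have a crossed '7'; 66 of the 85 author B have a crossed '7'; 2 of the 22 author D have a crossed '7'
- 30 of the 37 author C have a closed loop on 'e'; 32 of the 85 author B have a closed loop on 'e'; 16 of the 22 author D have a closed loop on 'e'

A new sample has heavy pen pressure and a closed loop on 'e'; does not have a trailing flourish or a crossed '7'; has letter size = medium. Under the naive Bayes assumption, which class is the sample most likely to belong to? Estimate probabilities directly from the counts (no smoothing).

author C: (37/144) × (33/37) × (11/37) × (1/37) × (9/37) × (30/37) ≈ 0.000363163
author B: (85/144) × (4/85) × (21/85) × (82/85) × (19/85) × (32/85) ≈ 0.000557133
author D: (22/144) × (7/22) × (11/22) × (7/22) × (20/22) × (16/22) ≈ 0.00511311
Highest score → author D.

author D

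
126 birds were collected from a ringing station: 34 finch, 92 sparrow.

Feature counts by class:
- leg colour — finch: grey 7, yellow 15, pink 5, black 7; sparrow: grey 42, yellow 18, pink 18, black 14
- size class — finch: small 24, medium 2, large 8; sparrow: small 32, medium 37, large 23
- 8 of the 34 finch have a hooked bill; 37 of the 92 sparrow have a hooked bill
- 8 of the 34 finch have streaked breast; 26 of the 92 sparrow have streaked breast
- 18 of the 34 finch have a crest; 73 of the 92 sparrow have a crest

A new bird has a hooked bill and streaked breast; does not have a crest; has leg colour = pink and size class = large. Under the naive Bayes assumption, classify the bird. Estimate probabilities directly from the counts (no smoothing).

sparrow

finch: (34/126) × (5/34) × (8/34) × (8/34) × (8/34) × (16/34) ≈ 0.000243262
sparrow: (92/126) × (18/92) × (23/92) × (37/92) × (26/92) × (19/92) ≈ 0.000838315
Highest score → sparrow.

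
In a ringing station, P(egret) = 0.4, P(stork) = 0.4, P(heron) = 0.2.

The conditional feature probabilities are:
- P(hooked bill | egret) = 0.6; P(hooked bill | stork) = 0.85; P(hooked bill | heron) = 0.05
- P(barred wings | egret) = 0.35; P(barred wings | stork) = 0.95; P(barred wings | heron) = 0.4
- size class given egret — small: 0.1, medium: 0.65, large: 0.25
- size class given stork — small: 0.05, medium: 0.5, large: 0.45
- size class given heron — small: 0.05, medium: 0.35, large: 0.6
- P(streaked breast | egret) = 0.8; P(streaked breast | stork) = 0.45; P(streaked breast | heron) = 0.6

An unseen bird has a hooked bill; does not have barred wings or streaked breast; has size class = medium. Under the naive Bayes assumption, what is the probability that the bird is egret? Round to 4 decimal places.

0.7862

egret: 0.4 × 0.6 × (1−0.35) × 0.65 × (1−0.8) = 0.02028
stork: 0.4 × 0.85 × (1−0.95) × 0.5 × (1−0.45) = 0.004675
heron: 0.2 × 0.05 × (1−0.4) × 0.35 × (1−0.6) = 0.00084
P(egret | x) = 0.02028 / 0.025795 ≈ 0.7862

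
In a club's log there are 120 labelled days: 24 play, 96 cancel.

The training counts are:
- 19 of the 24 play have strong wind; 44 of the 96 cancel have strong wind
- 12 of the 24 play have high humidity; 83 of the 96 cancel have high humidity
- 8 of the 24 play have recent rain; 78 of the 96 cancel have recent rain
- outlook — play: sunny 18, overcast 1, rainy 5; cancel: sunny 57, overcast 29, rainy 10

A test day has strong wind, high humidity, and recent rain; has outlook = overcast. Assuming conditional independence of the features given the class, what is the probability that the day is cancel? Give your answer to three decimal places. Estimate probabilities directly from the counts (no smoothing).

0.986

play: (24/120) × (19/24) × (12/24) × (8/24) × (1/24) ≈ 0.00109954
cancel: (96/120) × (44/96) × (83/96) × (78/96) × (29/96) ≈ 0.0778087
P(cancel | x) = 0.0778087 / 0.07890824 ≈ 0.986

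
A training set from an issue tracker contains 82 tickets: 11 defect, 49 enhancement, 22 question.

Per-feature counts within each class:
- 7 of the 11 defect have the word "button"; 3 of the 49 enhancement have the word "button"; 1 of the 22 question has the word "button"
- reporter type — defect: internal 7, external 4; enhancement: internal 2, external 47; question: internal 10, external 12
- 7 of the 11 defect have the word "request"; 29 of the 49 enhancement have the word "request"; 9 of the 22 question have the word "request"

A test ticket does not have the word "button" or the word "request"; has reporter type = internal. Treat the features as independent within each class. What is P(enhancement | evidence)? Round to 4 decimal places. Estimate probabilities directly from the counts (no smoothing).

0.1045

defect: (11/82) × (4/11) × (7/11) × (4/11) ≈ 0.011288
enhancement: (49/82) × (46/49) × (2/49) × (20/49) ≈ 0.0093457
question: (22/82) × (21/22) × (10/22) × (13/22) ≈ 0.0687865
P(enhancement | x) = 0.0093457 / 0.0894202 ≈ 0.1045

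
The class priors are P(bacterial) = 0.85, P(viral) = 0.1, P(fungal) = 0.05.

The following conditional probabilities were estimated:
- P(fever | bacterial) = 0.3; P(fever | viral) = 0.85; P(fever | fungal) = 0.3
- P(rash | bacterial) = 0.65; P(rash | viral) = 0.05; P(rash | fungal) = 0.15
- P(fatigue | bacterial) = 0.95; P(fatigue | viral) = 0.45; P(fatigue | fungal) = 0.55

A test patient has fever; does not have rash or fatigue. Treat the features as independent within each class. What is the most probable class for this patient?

bacterial: 0.85 × 0.3 × (1−0.65) × (1−0.95) = 0.0044625
viral: 0.1 × 0.85 × (1−0.05) × (1−0.45) = 0.0444125
fungal: 0.05 × 0.3 × (1−0.15) × (1−0.55) = 0.0057375
Highest score → viral.

viral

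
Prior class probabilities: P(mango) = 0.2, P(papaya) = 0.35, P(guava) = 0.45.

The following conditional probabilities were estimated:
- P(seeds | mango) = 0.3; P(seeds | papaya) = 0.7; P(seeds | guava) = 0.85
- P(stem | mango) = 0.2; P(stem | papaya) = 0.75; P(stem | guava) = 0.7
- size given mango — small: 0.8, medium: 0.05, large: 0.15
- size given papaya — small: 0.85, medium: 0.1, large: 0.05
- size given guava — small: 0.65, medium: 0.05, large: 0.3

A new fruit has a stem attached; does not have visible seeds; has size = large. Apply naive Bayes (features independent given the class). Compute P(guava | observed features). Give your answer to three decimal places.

mango: 0.2 × (1−0.3) × 0.2 × 0.15 = 0.0042
papaya: 0.35 × (1−0.7) × 0.75 × 0.05 = 0.0039375
guava: 0.45 × (1−0.85) × 0.7 × 0.3 = 0.014175
P(guava | x) = 0.014175 / 0.0223125 ≈ 0.635

0.635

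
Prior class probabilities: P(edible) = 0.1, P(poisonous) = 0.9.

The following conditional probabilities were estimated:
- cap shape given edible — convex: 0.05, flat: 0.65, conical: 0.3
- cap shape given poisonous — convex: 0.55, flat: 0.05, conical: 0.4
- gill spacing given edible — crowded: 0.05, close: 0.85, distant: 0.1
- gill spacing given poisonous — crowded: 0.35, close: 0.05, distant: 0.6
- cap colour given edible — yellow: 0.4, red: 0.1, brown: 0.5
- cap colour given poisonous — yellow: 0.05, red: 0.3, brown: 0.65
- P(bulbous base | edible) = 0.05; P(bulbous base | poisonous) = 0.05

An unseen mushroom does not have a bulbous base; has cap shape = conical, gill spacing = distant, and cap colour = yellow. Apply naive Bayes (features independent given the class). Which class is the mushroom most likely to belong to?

edible: 0.1 × 0.3 × 0.1 × 0.4 × (1−0.05) = 0.00114
poisonous: 0.9 × 0.4 × 0.6 × 0.05 × (1−0.05) = 0.01026
Highest score → poisonous.

poisonous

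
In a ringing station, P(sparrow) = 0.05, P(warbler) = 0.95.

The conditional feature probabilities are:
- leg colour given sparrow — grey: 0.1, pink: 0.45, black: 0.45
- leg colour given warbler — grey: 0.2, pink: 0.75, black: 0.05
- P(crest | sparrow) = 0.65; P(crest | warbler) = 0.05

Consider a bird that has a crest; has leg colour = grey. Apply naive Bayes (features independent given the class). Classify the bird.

sparrow: 0.05 × 0.1 × 0.65 = 0.00325
warbler: 0.95 × 0.2 × 0.05 = 0.0095
Highest score → warbler.

warbler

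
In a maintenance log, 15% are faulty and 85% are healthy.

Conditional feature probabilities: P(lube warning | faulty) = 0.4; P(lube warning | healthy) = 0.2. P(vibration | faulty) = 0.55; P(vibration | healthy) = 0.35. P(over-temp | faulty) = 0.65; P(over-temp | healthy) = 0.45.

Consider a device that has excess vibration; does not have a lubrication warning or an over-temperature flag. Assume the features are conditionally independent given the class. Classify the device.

faulty: 0.15 × (1−0.4) × 0.55 × (1−0.65) = 0.017325
healthy: 0.85 × (1−0.2) × 0.35 × (1−0.45) = 0.1309
Highest score → healthy.

healthy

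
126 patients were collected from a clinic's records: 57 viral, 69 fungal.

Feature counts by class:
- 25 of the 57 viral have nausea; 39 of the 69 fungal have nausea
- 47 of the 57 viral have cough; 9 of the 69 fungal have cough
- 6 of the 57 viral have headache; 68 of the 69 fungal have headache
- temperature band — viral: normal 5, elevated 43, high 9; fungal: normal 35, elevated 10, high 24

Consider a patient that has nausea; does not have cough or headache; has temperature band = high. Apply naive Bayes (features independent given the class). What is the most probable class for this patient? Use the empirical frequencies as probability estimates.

viral: (57/126) × (25/57) × (10/57) × (51/57) × (9/57) ≈ 0.00491765
fungal: (69/126) × (39/69) × (60/69) × (1/69) × (24/69) ≈ 0.00135678
Highest score → viral.

viral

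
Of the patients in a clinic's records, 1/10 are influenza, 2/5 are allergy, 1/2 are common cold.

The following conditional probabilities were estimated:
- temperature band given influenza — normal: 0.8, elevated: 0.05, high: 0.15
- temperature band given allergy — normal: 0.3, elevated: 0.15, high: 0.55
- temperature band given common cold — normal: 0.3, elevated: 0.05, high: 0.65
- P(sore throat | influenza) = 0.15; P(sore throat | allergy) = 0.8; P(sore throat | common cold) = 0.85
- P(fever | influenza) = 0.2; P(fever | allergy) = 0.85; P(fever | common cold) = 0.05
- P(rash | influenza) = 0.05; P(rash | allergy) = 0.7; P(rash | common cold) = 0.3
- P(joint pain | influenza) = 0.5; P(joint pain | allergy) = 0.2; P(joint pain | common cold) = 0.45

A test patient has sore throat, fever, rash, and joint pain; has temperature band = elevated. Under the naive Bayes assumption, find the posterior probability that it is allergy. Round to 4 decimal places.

influenza: 0.1 × 0.05 × 0.15 × 0.2 × 0.05 × 0.5 = 0.00000375
allergy: 0.4 × 0.15 × 0.8 × 0.85 × 0.7 × 0.2 = 0.005712
common cold: 0.5 × 0.05 × 0.85 × 0.05 × 0.3 × 0.45 = 0.0001434375
P(allergy | x) = 0.005712 / 0.0058591875 ≈ 0.9749

0.9749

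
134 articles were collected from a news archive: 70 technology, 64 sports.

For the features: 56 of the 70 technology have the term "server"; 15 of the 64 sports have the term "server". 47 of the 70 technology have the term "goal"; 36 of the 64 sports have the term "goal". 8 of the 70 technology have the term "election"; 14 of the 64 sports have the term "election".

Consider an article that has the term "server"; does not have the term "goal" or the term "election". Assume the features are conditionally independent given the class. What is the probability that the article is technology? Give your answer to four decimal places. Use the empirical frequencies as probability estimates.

0.7607

technology: (70/134) × (56/70) × (23/70) × (62/70) ≈ 0.12162
sports: (64/134) × (15/64) × (28/64) × (50/64) ≈ 0.0382608
P(technology | x) = 0.12162 / 0.1598808 ≈ 0.7607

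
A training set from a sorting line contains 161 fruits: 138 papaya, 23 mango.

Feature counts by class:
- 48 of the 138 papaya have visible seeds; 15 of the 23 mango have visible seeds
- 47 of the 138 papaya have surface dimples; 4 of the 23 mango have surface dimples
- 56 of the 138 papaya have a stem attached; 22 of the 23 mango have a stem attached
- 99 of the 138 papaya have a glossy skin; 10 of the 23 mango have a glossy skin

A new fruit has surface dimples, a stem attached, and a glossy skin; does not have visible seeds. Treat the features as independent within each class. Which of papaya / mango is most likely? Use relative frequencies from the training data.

papaya

papaya: (138/161) × (90/138) × (47/138) × (56/138) × (99/138) ≈ 0.0554243
mango: (23/161) × (8/23) × (4/23) × (22/23) × (10/23) ≈ 0.00359388
Highest score → papaya.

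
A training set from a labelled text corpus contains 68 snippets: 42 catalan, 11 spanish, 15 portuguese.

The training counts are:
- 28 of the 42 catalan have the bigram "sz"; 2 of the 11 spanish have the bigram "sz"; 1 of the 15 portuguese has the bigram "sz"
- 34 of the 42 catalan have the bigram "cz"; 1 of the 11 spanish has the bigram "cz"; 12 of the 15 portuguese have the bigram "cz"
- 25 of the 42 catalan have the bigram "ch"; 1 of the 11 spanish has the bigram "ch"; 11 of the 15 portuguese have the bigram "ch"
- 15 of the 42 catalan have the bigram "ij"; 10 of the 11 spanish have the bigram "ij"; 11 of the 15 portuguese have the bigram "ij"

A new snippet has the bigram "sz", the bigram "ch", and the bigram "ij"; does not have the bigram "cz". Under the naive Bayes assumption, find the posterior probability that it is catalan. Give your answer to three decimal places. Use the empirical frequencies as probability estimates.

catalan: (42/68) × (28/42) × (8/42) × (25/42) × (15/42) ≈ 0.0166733
spanish: (11/68) × (2/11) × (10/11) × (1/11) × (10/11) ≈ 0.00220975
portuguese: (15/68) × (1/15) × (3/15) × (11/15) × (11/15) ≈ 0.0015817
P(catalan | x) = 0.0166733 / 0.02046475 ≈ 0.815

0.815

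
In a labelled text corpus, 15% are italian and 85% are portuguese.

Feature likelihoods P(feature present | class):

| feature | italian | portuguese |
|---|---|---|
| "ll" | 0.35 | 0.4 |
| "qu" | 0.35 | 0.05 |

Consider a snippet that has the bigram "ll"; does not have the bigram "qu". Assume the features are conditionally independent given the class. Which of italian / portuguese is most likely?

portuguese

italian: 0.15 × 0.35 × (1−0.35) = 0.034125
portuguese: 0.85 × 0.4 × (1−0.05) = 0.323
Highest score → portuguese.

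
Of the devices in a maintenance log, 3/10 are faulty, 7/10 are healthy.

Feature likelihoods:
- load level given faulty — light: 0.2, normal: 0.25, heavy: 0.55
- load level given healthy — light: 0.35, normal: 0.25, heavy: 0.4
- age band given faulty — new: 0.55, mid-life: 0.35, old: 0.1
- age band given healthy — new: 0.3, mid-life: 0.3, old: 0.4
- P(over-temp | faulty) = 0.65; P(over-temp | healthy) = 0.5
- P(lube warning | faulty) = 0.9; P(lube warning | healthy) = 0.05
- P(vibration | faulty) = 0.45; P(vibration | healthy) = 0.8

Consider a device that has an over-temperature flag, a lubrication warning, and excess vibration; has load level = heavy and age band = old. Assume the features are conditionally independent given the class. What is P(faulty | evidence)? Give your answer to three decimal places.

0.660

faulty: 0.3 × 0.55 × 0.1 × 0.65 × 0.9 × 0.45 = 0.004343625
healthy: 0.7 × 0.4 × 0.4 × 0.5 × 0.05 × 0.8 = 0.00224
P(faulty | x) = 0.004343625 / 0.006583625 ≈ 0.660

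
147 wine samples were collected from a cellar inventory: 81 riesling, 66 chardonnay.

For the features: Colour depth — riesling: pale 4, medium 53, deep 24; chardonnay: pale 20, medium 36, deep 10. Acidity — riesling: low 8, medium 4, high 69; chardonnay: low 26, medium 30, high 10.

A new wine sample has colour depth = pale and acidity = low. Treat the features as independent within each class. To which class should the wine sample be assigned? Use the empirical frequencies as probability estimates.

riesling: (81/147) × (4/81) × (8/81) ≈ 0.00268749
chardonnay: (66/147) × (20/66) × (26/66) ≈ 0.0535972
Highest score → chardonnay.

chardonnay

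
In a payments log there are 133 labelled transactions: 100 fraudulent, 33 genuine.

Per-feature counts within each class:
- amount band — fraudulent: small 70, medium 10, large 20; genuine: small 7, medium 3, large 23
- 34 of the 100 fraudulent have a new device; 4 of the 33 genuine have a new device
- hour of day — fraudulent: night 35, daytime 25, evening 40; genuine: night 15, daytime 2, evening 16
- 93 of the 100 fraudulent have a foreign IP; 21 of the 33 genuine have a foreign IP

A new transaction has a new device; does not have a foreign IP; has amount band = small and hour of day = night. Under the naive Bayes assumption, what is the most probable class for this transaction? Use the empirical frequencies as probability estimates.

fraudulent

fraudulent: (100/133) × (70/100) × (34/100) × (35/100) × (7/100) ≈ 0.00438421
genuine: (33/133) × (7/33) × (4/33) × (15/33) × (12/33) ≈ 0.00105448
Highest score → fraudulent.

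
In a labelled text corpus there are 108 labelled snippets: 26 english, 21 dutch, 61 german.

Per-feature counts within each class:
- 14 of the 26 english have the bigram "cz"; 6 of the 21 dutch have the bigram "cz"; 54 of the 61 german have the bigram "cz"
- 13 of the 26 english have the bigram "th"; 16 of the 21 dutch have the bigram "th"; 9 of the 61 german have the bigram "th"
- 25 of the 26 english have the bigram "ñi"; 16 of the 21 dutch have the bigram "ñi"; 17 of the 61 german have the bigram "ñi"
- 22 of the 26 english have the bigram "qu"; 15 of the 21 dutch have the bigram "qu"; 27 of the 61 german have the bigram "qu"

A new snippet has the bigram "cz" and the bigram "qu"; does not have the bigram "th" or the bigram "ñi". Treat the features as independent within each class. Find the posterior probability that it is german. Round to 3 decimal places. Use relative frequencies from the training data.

0.969

english: (26/108) × (14/26) × (13/26) × (1/26) × (22/26) ≈ 0.00210936
dutch: (21/108) × (6/21) × (5/21) × (5/21) × (15/21) ≈ 0.00224958
german: (61/108) × (54/61) × (52/61) × (44/61) × (27/61) ≈ 0.136082
P(german | x) = 0.136082 / 0.14044094 ≈ 0.969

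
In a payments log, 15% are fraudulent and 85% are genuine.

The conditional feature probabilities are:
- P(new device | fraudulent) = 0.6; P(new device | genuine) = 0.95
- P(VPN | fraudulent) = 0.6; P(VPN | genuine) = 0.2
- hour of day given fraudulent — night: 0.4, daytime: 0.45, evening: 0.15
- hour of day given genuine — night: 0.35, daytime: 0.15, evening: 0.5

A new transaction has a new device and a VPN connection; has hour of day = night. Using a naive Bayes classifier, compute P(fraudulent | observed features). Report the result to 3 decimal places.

0.276

fraudulent: 0.15 × 0.6 × 0.6 × 0.4 = 0.0216
genuine: 0.85 × 0.95 × 0.2 × 0.35 = 0.056525
P(fraudulent | x) = 0.0216 / 0.078125 ≈ 0.276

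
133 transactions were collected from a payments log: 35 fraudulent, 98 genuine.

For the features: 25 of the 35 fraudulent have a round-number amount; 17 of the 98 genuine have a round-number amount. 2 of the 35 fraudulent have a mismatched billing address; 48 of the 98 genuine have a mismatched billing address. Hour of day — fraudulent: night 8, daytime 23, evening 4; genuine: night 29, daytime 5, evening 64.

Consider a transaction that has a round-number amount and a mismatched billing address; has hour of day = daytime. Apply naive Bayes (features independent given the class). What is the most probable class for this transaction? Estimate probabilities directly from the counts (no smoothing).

fraudulent: (35/133) × (25/35) × (2/35) × (23/35) ≈ 0.00705846
genuine: (98/133) × (17/98) × (48/98) × (5/98) ≈ 0.00319416
Highest score → fraudulent.

fraudulent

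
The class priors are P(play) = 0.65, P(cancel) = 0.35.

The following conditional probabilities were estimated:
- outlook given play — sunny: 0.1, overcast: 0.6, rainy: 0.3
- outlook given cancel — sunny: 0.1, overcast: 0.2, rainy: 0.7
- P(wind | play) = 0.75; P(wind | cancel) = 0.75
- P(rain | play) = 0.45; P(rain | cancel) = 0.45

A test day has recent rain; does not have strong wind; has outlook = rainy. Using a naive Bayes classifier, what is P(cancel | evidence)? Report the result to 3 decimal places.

0.557

play: 0.65 × 0.3 × (1−0.75) × 0.45 = 0.0219375
cancel: 0.35 × 0.7 × (1−0.75) × 0.45 = 0.0275625
P(cancel | x) = 0.0275625 / 0.0495 ≈ 0.557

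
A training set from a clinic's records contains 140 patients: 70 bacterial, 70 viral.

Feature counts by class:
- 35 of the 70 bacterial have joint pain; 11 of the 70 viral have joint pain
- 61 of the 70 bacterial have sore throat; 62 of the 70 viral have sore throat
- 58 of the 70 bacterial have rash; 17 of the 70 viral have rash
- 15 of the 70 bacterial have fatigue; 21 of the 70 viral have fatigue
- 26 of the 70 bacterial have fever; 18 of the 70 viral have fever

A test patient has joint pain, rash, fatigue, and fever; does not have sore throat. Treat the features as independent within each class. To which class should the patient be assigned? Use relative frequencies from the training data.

bacterial: (70/140) × (35/70) × (9/70) × (58/70) × (15/70) × (26/70) ≈ 0.00211974
viral: (70/140) × (11/70) × (8/70) × (17/70) × (21/70) × (18/70) ≈ 0.00016823
Highest score → bacterial.

bacterial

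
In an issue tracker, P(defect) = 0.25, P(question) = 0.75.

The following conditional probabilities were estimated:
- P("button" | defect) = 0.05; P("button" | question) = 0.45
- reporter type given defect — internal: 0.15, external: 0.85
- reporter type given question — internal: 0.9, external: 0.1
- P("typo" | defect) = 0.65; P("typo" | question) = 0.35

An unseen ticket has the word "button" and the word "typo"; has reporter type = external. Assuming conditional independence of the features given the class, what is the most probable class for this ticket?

defect: 0.25 × 0.05 × 0.85 × 0.65 = 0.00690625
question: 0.75 × 0.45 × 0.1 × 0.35 = 0.0118125
Highest score → question.

question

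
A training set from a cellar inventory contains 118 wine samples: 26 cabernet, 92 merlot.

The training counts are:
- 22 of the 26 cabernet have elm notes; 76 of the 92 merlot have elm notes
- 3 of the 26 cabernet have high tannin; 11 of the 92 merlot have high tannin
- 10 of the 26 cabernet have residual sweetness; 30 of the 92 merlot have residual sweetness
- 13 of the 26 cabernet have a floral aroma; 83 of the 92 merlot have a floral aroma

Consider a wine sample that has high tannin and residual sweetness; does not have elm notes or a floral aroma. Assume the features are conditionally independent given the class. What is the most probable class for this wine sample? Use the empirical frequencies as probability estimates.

cabernet: (26/118) × (4/26) × (3/26) × (10/26) × (13/26) ≈ 0.000752181
merlot: (92/118) × (16/92) × (11/92) × (30/92) × (9/92) ≈ 0.000517167
Highest score → cabernet.

cabernet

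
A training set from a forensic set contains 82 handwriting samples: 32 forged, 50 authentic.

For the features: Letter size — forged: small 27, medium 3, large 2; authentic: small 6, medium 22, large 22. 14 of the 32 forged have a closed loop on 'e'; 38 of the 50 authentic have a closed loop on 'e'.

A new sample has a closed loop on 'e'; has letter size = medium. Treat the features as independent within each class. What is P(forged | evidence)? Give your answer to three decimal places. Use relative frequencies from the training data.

0.073

forged: (32/82) × (3/32) × (14/32) ≈ 0.0160061
authentic: (50/82) × (22/50) × (38/50) ≈ 0.203902
P(forged | x) = 0.0160061 / 0.2199081 ≈ 0.073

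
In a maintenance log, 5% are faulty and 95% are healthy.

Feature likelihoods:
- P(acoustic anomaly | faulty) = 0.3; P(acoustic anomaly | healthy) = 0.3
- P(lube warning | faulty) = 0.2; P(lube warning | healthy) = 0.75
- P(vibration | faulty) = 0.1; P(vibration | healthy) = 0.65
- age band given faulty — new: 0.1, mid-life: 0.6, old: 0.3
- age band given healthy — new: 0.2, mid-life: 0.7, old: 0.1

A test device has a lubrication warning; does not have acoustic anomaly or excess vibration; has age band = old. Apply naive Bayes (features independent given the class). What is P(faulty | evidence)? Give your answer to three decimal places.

0.098

faulty: 0.05 × (1−0.3) × 0.2 × (1−0.1) × 0.3 = 0.00189
healthy: 0.95 × (1−0.3) × 0.75 × (1−0.65) × 0.1 = 0.01745625
P(faulty | x) = 0.00189 / 0.01934625 ≈ 0.098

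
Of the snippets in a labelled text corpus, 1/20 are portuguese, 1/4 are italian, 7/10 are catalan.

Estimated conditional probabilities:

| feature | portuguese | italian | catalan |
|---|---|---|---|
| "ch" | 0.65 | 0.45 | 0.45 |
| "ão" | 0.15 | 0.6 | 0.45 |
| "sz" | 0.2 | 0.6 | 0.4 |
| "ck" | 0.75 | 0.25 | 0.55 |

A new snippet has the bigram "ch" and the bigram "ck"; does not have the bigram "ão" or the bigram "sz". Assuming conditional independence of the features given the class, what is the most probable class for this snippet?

catalan

portuguese: 0.05 × 0.65 × (1−0.15) × (1−0.2) × 0.75 = 0.016575
italian: 0.25 × 0.45 × (1−0.6) × (1−0.6) × 0.25 = 0.0045
catalan: 0.7 × 0.45 × (1−0.45) × (1−0.4) × 0.55 = 0.0571725
Highest score → catalan.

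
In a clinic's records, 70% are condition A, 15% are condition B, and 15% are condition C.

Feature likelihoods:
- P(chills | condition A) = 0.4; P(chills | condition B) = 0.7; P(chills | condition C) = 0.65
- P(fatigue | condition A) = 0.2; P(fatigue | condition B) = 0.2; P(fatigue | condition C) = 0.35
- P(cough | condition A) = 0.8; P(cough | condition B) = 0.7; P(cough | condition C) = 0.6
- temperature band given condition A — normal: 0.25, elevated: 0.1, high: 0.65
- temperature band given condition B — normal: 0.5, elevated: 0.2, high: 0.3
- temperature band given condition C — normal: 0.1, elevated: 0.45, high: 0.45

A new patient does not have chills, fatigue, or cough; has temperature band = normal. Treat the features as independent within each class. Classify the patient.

condition A

condition A: 0.7 × (1−0.4) × (1−0.2) × (1−0.8) × 0.25 = 0.0168
condition B: 0.15 × (1−0.7) × (1−0.2) × (1−0.7) × 0.5 = 0.0054
condition C: 0.15 × (1−0.65) × (1−0.35) × (1−0.6) × 0.1 = 0.001365
Highest score → condition A.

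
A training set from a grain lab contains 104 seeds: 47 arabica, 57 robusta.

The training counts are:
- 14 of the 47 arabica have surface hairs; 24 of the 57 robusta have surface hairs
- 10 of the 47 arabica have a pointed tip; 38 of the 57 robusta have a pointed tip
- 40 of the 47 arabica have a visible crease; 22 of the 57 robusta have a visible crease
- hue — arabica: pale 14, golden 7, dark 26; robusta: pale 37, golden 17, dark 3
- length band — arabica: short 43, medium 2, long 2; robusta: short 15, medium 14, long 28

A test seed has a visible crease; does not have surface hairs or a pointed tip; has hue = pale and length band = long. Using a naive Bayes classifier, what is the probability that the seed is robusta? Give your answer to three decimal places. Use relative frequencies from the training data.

arabica: (47/104) × (33/47) × (37/47) × (40/47) × (14/47) × (2/47) ≈ 0.00269469
robusta: (57/104) × (33/57) × (19/57) × (22/57) × (37/57) × (28/57) ≈ 0.0130172
P(robusta | x) = 0.0130172 / 0.01571189 ≈ 0.828

0.828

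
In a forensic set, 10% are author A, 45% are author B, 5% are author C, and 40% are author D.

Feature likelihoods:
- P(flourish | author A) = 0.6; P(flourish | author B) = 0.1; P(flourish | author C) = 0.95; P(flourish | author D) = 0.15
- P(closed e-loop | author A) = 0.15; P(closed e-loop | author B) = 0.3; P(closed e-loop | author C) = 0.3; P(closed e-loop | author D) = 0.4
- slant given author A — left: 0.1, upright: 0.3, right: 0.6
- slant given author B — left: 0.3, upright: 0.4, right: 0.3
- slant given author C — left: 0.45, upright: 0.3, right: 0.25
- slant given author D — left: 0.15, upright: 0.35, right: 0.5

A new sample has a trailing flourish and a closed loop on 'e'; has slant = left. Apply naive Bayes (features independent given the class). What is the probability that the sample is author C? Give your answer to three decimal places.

0.429

author A: 0.1 × 0.6 × 0.15 × 0.1 = 0.0009
author B: 0.45 × 0.1 × 0.3 × 0.3 = 0.00405
author C: 0.05 × 0.95 × 0.3 × 0.45 = 0.0064125
author D: 0.4 × 0.15 × 0.4 × 0.15 = 0.0036
P(author C | x) = 0.0064125 / 0.0149625 ≈ 0.429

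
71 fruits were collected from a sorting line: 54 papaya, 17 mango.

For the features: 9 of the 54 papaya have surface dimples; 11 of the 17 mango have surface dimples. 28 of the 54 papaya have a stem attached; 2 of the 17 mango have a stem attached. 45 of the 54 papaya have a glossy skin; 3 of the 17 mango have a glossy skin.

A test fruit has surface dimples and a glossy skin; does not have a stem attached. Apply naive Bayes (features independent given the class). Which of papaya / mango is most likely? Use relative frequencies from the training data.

papaya

papaya: (54/71) × (9/54) × (26/54) × (45/54) ≈ 0.0508607
mango: (17/71) × (11/17) × (15/17) × (3/17) ≈ 0.024124
Highest score → papaya.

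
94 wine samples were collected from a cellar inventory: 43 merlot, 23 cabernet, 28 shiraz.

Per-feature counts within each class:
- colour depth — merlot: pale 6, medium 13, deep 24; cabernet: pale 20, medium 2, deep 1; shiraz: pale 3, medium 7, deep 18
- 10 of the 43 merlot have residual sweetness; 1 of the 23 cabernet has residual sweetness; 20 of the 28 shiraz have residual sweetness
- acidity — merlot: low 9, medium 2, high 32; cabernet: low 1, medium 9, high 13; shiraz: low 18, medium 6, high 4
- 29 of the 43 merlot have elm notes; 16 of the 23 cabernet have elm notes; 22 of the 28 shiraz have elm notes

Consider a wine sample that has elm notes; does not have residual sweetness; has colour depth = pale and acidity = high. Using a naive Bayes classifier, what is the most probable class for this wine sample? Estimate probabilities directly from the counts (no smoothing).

cabernet

merlot: (43/94) × (6/43) × (33/43) × (32/43) × (29/43) ≈ 0.0245856
cabernet: (23/94) × (20/23) × (22/23) × (13/23) × (16/23) ≈ 0.0800211
shiraz: (28/94) × (3/28) × (8/28) × (4/28) × (22/28) ≈ 0.00102351
Highest score → cabernet.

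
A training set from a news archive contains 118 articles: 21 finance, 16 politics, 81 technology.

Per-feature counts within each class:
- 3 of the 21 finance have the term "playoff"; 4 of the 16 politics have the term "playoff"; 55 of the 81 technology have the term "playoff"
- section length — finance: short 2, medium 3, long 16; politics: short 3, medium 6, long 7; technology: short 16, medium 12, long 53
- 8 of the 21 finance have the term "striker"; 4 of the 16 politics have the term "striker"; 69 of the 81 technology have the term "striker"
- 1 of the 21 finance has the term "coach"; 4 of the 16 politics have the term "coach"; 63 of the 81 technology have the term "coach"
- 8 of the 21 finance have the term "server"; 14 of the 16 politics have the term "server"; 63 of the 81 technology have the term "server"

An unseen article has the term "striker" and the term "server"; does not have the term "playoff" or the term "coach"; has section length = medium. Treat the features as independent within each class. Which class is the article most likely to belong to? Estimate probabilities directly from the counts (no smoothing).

finance: (21/118) × (18/21) × (3/21) × (8/21) × (20/21) × (8/21) ≈ 0.00301193
politics: (16/118) × (12/16) × (6/16) × (4/16) × (12/16) × (14/16) ≈ 0.00625662
technology: (81/118) × (26/81) × (12/81) × (69/81) × (18/81) × (63/81) ≈ 0.00480612
Highest score → politics.

politics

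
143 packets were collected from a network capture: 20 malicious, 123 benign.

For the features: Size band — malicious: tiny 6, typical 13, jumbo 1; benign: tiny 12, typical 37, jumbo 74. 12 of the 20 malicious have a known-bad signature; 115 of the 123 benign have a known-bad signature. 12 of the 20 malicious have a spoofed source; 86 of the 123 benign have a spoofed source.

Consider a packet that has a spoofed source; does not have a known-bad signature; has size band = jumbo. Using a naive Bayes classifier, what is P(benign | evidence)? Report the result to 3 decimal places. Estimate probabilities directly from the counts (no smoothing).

malicious: (20/143) × (1/20) × (8/20) × (12/20) ≈ 0.00167832
benign: (123/143) × (74/123) × (8/123) × (86/123) ≈ 0.0235328
P(benign | x) = 0.0235328 / 0.02521112 ≈ 0.933

0.933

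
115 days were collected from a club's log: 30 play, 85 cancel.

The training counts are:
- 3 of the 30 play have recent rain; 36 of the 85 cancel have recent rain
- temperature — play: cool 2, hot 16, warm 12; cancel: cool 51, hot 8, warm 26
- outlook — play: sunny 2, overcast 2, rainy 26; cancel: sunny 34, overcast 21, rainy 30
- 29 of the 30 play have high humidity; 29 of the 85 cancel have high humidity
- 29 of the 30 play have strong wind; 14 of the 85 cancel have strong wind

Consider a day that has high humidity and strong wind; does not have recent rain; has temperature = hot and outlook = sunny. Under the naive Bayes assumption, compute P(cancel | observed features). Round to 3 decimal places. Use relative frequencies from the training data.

0.104

play: (30/115) × (27/30) × (16/30) × (2/30) × (29/30) × (29/30) ≈ 0.00780058
cancel: (85/115) × (49/85) × (8/85) × (34/85) × (29/85) × (14/85) ≈ 0.0009014
P(cancel | x) = 0.0009014 / 0.00870198 ≈ 0.104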